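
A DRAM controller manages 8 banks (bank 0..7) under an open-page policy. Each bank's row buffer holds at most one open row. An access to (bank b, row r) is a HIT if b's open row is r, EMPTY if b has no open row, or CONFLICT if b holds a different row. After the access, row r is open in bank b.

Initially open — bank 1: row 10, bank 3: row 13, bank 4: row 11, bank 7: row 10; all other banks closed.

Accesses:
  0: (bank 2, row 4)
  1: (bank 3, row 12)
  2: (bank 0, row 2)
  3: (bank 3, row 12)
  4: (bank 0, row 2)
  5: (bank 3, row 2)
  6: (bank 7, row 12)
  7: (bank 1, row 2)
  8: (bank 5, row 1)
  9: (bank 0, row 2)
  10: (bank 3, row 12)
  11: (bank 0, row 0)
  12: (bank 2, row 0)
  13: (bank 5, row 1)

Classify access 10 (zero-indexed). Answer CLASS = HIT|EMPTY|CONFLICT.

CLASS = CONFLICT

  [0] b2 r4: no row ⇒ E
  [1] b3 r12: had r13 ⇒ C
  [2] b0 r2: no row ⇒ E
  [3] b3 r12: had r12 ⇒ H
  [4] b0 r2: had r2 ⇒ H
  [5] b3 r2: had r12 ⇒ C
  [6] b7 r12: had r10 ⇒ C
  [7] b1 r2: had r10 ⇒ C
  [8] b5 r1: no row ⇒ E
  [9] b0 r2: had r2 ⇒ H
  [10] b3 r12: had r2 ⇒ C
  [11] b0 r0: had r2 ⇒ C
  [12] b2 r0: had r4 ⇒ C
  [13] b5 r1: had r1 ⇒ H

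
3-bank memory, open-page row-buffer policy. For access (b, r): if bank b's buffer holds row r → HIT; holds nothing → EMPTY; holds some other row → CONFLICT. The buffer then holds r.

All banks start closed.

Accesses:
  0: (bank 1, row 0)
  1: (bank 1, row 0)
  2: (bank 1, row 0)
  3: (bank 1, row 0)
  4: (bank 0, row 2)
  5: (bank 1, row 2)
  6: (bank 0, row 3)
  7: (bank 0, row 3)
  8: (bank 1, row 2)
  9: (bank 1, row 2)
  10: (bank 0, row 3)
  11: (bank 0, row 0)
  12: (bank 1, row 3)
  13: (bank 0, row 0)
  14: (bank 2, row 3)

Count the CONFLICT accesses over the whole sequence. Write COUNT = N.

  [0] b1 r0: no row ⇒ E
  [1] b1 r0: had r0 ⇒ H
  [2] b1 r0: had r0 ⇒ H
  [3] b1 r0: had r0 ⇒ H
  [4] b0 r2: no row ⇒ E
  [5] b1 r2: had r0 ⇒ C
  [6] b0 r3: had r2 ⇒ C
  [7] b0 r3: had r3 ⇒ H
  [8] b1 r2: had r2 ⇒ H
  [9] b1 r2: had r2 ⇒ H
  [10] b0 r3: had r3 ⇒ H
  [11] b0 r0: had r3 ⇒ C
  [12] b1 r3: had r2 ⇒ C
  [13] b0 r0: had r0 ⇒ H
  [14] b2 r3: no row ⇒ E

COUNT = 4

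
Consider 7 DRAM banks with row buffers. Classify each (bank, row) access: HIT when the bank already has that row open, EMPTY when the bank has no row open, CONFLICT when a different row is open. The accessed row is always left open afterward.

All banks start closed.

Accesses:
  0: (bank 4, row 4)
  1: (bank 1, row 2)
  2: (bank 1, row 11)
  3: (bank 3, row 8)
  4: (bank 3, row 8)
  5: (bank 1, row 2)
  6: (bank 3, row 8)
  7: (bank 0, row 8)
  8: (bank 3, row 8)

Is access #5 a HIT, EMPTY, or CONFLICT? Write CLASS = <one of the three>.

CLASS = CONFLICT

#0 (4,4) E
#1 (1,2) E
#2 (1,11) C  (was 2)
#3 (3,8) E
#4 (3,8) H  (was 8)
#5 (1,2) C  (was 11)
#6 (3,8) H  (was 8)
#7 (0,8) E
#8 (3,8) H  (was 8)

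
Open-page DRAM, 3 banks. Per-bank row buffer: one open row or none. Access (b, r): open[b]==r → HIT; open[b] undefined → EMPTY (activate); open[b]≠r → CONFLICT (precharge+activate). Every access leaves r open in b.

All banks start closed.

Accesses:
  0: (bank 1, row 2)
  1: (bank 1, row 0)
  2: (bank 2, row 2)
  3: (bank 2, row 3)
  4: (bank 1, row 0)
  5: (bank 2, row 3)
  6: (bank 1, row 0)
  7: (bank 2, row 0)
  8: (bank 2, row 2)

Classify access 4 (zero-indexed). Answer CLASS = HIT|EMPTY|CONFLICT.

0: bank 1 row 2 — prev None → EMPTY
1: bank 1 row 0 — prev 2 → CONFLICT
2: bank 2 row 2 — prev None → EMPTY
3: bank 2 row 3 — prev 2 → CONFLICT
4: bank 1 row 0 — prev 0 → HIT
5: bank 2 row 3 — prev 3 → HIT
6: bank 1 row 0 — prev 0 → HIT
7: bank 2 row 0 — prev 3 → CONFLICT
8: bank 2 row 2 — prev 0 → CONFLICT

CLASS = HIT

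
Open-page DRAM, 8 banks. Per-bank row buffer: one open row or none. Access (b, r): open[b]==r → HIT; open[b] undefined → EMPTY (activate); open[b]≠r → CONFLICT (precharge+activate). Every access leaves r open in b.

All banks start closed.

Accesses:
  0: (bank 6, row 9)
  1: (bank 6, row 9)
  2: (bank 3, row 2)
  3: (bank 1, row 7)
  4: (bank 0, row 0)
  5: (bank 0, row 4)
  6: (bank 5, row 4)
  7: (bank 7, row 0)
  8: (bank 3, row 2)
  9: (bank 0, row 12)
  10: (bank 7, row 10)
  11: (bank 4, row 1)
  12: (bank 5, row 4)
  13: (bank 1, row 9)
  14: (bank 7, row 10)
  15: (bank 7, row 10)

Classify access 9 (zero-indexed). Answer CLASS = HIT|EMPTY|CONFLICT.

CLASS = CONFLICT

  [0] b6 r9: no row ⇒ E
  [1] b6 r9: had r9 ⇒ H
  [2] b3 r2: no row ⇒ E
  [3] b1 r7: no row ⇒ E
  [4] b0 r0: no row ⇒ E
  [5] b0 r4: had r0 ⇒ C
  [6] b5 r4: no row ⇒ E
  [7] b7 r0: no row ⇒ E
  [8] b3 r2: had r2 ⇒ H
  [9] b0 r12: had r4 ⇒ C
  [10] b7 r10: had r0 ⇒ C
  [11] b4 r1: no row ⇒ E
  [12] b5 r4: had r4 ⇒ H
  [13] b1 r9: had r7 ⇒ C
  [14] b7 r10: had r10 ⇒ H
  [15] b7 r10: had r10 ⇒ H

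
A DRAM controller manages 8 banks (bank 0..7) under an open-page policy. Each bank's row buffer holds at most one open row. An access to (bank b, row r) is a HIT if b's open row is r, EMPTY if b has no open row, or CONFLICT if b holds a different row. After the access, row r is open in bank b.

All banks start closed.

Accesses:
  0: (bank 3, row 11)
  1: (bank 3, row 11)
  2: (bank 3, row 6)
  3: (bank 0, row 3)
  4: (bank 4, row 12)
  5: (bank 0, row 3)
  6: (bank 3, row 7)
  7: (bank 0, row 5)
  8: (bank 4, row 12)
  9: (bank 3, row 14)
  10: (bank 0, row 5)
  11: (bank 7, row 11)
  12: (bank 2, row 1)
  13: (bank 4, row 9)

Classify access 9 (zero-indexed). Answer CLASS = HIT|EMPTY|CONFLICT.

CLASS = CONFLICT

step 0: bank3 None->11 [EMPTY]
step 1: bank3 11->11 [HIT]
step 2: bank3 11->6 [CONFLICT]
step 3: bank0 None->3 [EMPTY]
step 4: bank4 None->12 [EMPTY]
step 5: bank0 3->3 [HIT]
step 6: bank3 6->7 [CONFLICT]
step 7: bank0 3->5 [CONFLICT]
step 8: bank4 12->12 [HIT]
step 9: bank3 7->14 [CONFLICT]
step 10: bank0 5->5 [HIT]
step 11: bank7 None->11 [EMPTY]
step 12: bank2 None->1 [EMPTY]
step 13: bank4 12->9 [CONFLICT]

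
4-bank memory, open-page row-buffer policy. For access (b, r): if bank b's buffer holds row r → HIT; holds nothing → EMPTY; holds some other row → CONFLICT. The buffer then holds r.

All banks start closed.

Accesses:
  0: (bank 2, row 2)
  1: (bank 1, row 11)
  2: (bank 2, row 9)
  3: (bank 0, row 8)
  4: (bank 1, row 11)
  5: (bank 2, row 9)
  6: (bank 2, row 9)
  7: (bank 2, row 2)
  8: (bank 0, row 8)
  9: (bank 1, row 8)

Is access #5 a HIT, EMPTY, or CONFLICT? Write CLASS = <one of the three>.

  [0] b2 r2: no row ⇒ E
  [1] b1 r11: no row ⇒ E
  [2] b2 r9: had r2 ⇒ C
  [3] b0 r8: no row ⇒ E
  [4] b1 r11: had r11 ⇒ H
  [5] b2 r9: had r9 ⇒ H
  [6] b2 r9: had r9 ⇒ H
  [7] b2 r2: had r9 ⇒ C
  [8] b0 r8: had r8 ⇒ H
  [9] b1 r8: had r11 ⇒ C

CLASS = HIT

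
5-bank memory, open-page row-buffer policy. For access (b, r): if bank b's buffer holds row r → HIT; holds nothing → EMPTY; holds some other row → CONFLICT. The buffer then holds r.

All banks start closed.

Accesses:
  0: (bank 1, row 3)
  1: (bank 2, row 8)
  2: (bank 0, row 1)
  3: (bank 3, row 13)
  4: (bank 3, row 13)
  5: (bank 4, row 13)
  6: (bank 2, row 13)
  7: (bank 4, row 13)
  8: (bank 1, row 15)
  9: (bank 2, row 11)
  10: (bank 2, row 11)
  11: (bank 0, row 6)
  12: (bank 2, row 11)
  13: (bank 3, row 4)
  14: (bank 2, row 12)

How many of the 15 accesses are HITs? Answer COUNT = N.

COUNT = 4

step 0: bank1 None->3 [EMPTY]
step 1: bank2 None->8 [EMPTY]
step 2: bank0 None->1 [EMPTY]
step 3: bank3 None->13 [EMPTY]
step 4: bank3 13->13 [HIT]
step 5: bank4 None->13 [EMPTY]
step 6: bank2 8->13 [CONFLICT]
step 7: bank4 13->13 [HIT]
step 8: bank1 3->15 [CONFLICT]
step 9: bank2 13->11 [CONFLICT]
step 10: bank2 11->11 [HIT]
step 11: bank0 1->6 [CONFLICT]
step 12: bank2 11->11 [HIT]
step 13: bank3 13->4 [CONFLICT]
step 14: bank2 11->12 [CONFLICT]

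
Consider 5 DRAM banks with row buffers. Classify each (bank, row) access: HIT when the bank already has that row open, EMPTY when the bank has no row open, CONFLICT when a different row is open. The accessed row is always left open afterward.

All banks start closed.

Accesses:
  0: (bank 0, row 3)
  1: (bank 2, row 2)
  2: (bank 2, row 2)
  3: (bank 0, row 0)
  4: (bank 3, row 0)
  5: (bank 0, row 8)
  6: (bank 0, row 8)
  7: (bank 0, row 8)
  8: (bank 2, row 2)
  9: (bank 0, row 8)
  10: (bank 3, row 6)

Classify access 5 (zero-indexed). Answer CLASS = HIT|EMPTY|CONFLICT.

step 0: bank0 None->3 [EMPTY]
step 1: bank2 None->2 [EMPTY]
step 2: bank2 2->2 [HIT]
step 3: bank0 3->0 [CONFLICT]
step 4: bank3 None->0 [EMPTY]
step 5: bank0 0->8 [CONFLICT]
step 6: bank0 8->8 [HIT]
step 7: bank0 8->8 [HIT]
step 8: bank2 2->2 [HIT]
step 9: bank0 8->8 [HIT]
step 10: bank3 0->6 [CONFLICT]

CLASS = CONFLICT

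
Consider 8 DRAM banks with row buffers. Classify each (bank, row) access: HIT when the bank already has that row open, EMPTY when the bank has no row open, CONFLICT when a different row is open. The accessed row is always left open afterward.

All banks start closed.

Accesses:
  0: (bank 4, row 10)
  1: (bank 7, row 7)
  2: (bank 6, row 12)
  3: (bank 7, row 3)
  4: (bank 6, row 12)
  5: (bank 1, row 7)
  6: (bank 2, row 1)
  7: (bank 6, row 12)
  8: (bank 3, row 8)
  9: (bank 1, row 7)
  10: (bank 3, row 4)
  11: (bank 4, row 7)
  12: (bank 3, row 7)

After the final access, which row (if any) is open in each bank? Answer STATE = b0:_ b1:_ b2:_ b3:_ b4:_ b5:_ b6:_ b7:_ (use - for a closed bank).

step 0: bank4 None->10 [EMPTY]
step 1: bank7 None->7 [EMPTY]
step 2: bank6 None->12 [EMPTY]
step 3: bank7 7->3 [CONFLICT]
step 4: bank6 12->12 [HIT]
step 5: bank1 None->7 [EMPTY]
step 6: bank2 None->1 [EMPTY]
step 7: bank6 12->12 [HIT]
step 8: bank3 None->8 [EMPTY]
step 9: bank1 7->7 [HIT]
step 10: bank3 8->4 [CONFLICT]
step 11: bank4 10->7 [CONFLICT]
step 12: bank3 4->7 [CONFLICT]

STATE = b0:- b1:7 b2:1 b3:7 b4:7 b5:- b6:12 b7:3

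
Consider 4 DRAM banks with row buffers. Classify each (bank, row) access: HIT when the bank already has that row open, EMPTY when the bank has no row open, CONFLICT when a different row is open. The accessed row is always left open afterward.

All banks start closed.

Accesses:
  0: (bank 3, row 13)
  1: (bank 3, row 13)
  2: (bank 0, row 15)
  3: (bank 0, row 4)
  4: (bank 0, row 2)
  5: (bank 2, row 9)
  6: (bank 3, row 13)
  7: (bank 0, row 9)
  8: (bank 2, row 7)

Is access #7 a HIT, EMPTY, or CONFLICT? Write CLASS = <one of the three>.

#0 (3,13) E
#1 (3,13) H  (was 13)
#2 (0,15) E
#3 (0,4) C  (was 15)
#4 (0,2) C  (was 4)
#5 (2,9) E
#6 (3,13) H  (was 13)
#7 (0,9) C  (was 2)
#8 (2,7) C  (was 9)

CLASS = CONFLICT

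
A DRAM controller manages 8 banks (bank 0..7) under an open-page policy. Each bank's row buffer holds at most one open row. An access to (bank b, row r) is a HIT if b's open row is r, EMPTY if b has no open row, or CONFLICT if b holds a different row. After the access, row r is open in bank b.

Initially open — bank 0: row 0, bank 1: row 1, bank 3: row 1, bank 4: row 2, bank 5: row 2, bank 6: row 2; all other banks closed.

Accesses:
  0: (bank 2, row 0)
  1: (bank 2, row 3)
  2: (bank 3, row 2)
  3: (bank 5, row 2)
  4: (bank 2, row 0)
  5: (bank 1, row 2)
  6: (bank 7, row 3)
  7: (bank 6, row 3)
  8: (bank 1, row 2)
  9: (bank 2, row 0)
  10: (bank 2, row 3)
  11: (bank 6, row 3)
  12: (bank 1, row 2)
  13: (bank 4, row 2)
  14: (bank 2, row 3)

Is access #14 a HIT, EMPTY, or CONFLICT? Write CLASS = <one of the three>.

0: bank 2 row 0 — prev None → EMPTY
1: bank 2 row 3 — prev 0 → CONFLICT
2: bank 3 row 2 — prev 1 → CONFLICT
3: bank 5 row 2 — prev 2 → HIT
4: bank 2 row 0 — prev 3 → CONFLICT
5: bank 1 row 2 — prev 1 → CONFLICT
6: bank 7 row 3 — prev None → EMPTY
7: bank 6 row 3 — prev 2 → CONFLICT
8: bank 1 row 2 — prev 2 → HIT
9: bank 2 row 0 — prev 0 → HIT
10: bank 2 row 3 — prev 0 → CONFLICT
11: bank 6 row 3 — prev 3 → HIT
12: bank 1 row 2 — prev 2 → HIT
13: bank 4 row 2 — prev 2 → HIT
14: bank 2 row 3 — prev 3 → HIT

CLASS = HIT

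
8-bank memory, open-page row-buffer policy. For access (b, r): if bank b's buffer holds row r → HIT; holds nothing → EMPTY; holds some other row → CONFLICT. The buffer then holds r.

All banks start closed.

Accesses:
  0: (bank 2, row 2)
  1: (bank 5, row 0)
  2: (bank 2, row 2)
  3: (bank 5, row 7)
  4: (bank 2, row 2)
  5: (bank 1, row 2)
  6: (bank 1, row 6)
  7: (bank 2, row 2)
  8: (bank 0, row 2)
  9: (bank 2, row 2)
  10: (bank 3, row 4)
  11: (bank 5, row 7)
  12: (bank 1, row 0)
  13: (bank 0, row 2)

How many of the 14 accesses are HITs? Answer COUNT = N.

0: bank 2 row 2 — prev None → EMPTY
1: bank 5 row 0 — prev None → EMPTY
2: bank 2 row 2 — prev 2 → HIT
3: bank 5 row 7 — prev 0 → CONFLICT
4: bank 2 row 2 — prev 2 → HIT
5: bank 1 row 2 — prev None → EMPTY
6: bank 1 row 6 — prev 2 → CONFLICT
7: bank 2 row 2 — prev 2 → HIT
8: bank 0 row 2 — prev None → EMPTY
9: bank 2 row 2 — prev 2 → HIT
10: bank 3 row 4 — prev None → EMPTY
11: bank 5 row 7 — prev 7 → HIT
12: bank 1 row 0 — prev 6 → CONFLICT
13: bank 0 row 2 — prev 2 → HIT

COUNT = 6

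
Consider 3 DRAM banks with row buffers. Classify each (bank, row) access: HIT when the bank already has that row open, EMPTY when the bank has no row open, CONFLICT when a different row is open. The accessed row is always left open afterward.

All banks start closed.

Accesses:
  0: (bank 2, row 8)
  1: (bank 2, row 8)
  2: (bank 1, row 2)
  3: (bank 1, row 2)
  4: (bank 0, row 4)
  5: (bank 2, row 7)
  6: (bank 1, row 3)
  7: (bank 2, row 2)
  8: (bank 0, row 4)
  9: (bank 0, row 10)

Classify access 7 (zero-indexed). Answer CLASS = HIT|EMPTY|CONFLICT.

0: bank 2 row 8 — prev None → EMPTY
1: bank 2 row 8 — prev 8 → HIT
2: bank 1 row 2 — prev None → EMPTY
3: bank 1 row 2 — prev 2 → HIT
4: bank 0 row 4 — prev None → EMPTY
5: bank 2 row 7 — prev 8 → CONFLICT
6: bank 1 row 3 — prev 2 → CONFLICT
7: bank 2 row 2 — prev 7 → CONFLICT
8: bank 0 row 4 — prev 4 → HIT
9: bank 0 row 10 — prev 4 → CONFLICT

CLASS = CONFLICT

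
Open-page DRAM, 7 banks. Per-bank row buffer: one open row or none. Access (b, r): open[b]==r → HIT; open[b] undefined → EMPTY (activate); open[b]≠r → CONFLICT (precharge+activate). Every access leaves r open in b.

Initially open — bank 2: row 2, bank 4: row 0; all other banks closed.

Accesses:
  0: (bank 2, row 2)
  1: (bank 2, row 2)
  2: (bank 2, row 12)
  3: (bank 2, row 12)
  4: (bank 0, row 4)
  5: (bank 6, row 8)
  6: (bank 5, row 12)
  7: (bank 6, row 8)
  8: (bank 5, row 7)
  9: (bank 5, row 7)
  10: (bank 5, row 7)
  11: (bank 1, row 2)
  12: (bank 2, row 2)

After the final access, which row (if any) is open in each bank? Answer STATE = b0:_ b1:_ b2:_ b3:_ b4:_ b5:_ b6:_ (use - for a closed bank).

STATE = b0:4 b1:2 b2:2 b3:- b4:0 b5:7 b6:8

#0 (2,2) H  (was 2)
#1 (2,2) H  (was 2)
#2 (2,12) C  (was 2)
#3 (2,12) H  (was 12)
#4 (0,4) E
#5 (6,8) E
#6 (5,12) E
#7 (6,8) H  (was 8)
#8 (5,7) C  (was 12)
#9 (5,7) H  (was 7)
#10 (5,7) H  (was 7)
#11 (1,2) E
#12 (2,2) C  (was 12)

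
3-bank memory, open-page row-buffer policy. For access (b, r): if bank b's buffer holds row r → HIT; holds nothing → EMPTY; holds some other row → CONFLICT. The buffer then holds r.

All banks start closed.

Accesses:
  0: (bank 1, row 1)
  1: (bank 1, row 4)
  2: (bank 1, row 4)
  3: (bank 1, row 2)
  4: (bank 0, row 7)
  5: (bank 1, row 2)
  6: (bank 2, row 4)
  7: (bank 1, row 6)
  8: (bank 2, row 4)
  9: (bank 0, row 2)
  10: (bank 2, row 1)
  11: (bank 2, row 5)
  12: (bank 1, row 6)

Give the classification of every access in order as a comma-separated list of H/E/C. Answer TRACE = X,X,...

TRACE = E,C,H,C,E,H,E,C,H,C,C,C,H

step 0: bank1 None->1 [EMPTY]
step 1: bank1 1->4 [CONFLICT]
step 2: bank1 4->4 [HIT]
step 3: bank1 4->2 [CONFLICT]
step 4: bank0 None->7 [EMPTY]
step 5: bank1 2->2 [HIT]
step 6: bank2 None->4 [EMPTY]
step 7: bank1 2->6 [CONFLICT]
step 8: bank2 4->4 [HIT]
step 9: bank0 7->2 [CONFLICT]
step 10: bank2 4->1 [CONFLICT]
step 11: bank2 1->5 [CONFLICT]
step 12: bank1 6->6 [HIT]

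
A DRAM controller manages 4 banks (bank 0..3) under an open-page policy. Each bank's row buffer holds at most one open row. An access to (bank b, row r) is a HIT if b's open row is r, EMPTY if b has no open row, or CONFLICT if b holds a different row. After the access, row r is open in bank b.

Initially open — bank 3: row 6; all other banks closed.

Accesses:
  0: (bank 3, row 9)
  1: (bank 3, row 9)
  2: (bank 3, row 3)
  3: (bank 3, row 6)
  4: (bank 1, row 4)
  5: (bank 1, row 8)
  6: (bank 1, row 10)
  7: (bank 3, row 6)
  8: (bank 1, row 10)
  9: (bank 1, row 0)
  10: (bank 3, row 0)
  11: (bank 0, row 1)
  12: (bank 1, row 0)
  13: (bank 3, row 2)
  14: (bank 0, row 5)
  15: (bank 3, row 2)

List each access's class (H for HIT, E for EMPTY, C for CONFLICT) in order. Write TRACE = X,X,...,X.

0: bank 3 row 9 — prev 6 → CONFLICT
1: bank 3 row 9 — prev 9 → HIT
2: bank 3 row 3 — prev 9 → CONFLICT
3: bank 3 row 6 — prev 3 → CONFLICT
4: bank 1 row 4 — prev None → EMPTY
5: bank 1 row 8 — prev 4 → CONFLICT
6: bank 1 row 10 — prev 8 → CONFLICT
7: bank 3 row 6 — prev 6 → HIT
8: bank 1 row 10 — prev 10 → HIT
9: bank 1 row 0 — prev 10 → CONFLICT
10: bank 3 row 0 — prev 6 → CONFLICT
11: bank 0 row 1 — prev None → EMPTY
12: bank 1 row 0 — prev 0 → HIT
13: bank 3 row 2 — prev 0 → CONFLICT
14: bank 0 row 5 — prev 1 → CONFLICT
15: bank 3 row 2 — prev 2 → HIT

TRACE = C,H,C,C,E,C,C,H,H,C,C,E,H,C,C,H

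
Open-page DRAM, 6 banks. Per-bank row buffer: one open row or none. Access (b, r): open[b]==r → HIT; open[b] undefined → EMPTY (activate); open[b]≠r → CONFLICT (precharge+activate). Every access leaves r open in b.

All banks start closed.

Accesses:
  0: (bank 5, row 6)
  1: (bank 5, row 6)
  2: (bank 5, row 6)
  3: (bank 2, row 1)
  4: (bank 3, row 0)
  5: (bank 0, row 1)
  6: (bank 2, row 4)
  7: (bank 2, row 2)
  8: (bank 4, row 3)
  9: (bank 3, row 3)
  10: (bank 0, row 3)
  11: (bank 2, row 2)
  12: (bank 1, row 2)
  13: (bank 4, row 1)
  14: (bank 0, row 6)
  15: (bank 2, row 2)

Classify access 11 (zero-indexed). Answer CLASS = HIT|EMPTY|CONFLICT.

0: bank 5 row 6 — prev None → EMPTY
1: bank 5 row 6 — prev 6 → HIT
2: bank 5 row 6 — prev 6 → HIT
3: bank 2 row 1 — prev None → EMPTY
4: bank 3 row 0 — prev None → EMPTY
5: bank 0 row 1 — prev None → EMPTY
6: bank 2 row 4 — prev 1 → CONFLICT
7: bank 2 row 2 — prev 4 → CONFLICT
8: bank 4 row 3 — prev None → EMPTY
9: bank 3 row 3 — prev 0 → CONFLICT
10: bank 0 row 3 — prev 1 → CONFLICT
11: bank 2 row 2 — prev 2 → HIT
12: bank 1 row 2 — prev None → EMPTY
13: bank 4 row 1 — prev 3 → CONFLICT
14: bank 0 row 6 — prev 3 → CONFLICT
15: bank 2 row 2 — prev 2 → HIT

CLASS = HIT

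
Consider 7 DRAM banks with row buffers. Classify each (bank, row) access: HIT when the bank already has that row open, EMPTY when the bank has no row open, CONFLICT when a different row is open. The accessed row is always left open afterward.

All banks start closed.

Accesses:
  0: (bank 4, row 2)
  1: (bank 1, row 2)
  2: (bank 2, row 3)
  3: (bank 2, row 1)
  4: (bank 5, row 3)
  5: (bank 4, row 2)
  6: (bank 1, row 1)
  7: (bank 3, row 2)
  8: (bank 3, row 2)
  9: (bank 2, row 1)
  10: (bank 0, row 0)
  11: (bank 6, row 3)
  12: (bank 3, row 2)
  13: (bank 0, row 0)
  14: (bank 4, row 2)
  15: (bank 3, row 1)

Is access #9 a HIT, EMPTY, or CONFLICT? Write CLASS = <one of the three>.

0: bank 4 row 2 — prev None → EMPTY
1: bank 1 row 2 — prev None → EMPTY
2: bank 2 row 3 — prev None → EMPTY
3: bank 2 row 1 — prev 3 → CONFLICT
4: bank 5 row 3 — prev None → EMPTY
5: bank 4 row 2 — prev 2 → HIT
6: bank 1 row 1 — prev 2 → CONFLICT
7: bank 3 row 2 — prev None → EMPTY
8: bank 3 row 2 — prev 2 → HIT
9: bank 2 row 1 — prev 1 → HIT
10: bank 0 row 0 — prev None → EMPTY
11: bank 6 row 3 — prev None → EMPTY
12: bank 3 row 2 — prev 2 → HIT
13: bank 0 row 0 — prev 0 → HIT
14: bank 4 row 2 — prev 2 → HIT
15: bank 3 row 1 — prev 2 → CONFLICT

CLASS = HIT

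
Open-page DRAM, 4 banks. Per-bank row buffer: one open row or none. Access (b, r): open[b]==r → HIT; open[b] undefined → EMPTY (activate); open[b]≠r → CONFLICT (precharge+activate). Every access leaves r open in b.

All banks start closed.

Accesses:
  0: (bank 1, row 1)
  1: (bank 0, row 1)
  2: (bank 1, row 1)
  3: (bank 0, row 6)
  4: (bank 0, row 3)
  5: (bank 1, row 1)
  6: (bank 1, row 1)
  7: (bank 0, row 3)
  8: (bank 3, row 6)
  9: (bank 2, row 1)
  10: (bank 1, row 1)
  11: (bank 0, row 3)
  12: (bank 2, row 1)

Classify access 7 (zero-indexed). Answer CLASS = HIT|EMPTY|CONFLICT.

CLASS = HIT

step 0: bank1 None->1 [EMPTY]
step 1: bank0 None->1 [EMPTY]
step 2: bank1 1->1 [HIT]
step 3: bank0 1->6 [CONFLICT]
step 4: bank0 6->3 [CONFLICT]
step 5: bank1 1->1 [HIT]
step 6: bank1 1->1 [HIT]
step 7: bank0 3->3 [HIT]
step 8: bank3 None->6 [EMPTY]
step 9: bank2 None->1 [EMPTY]
step 10: bank1 1->1 [HIT]
step 11: bank0 3->3 [HIT]
step 12: bank2 1->1 [HIT]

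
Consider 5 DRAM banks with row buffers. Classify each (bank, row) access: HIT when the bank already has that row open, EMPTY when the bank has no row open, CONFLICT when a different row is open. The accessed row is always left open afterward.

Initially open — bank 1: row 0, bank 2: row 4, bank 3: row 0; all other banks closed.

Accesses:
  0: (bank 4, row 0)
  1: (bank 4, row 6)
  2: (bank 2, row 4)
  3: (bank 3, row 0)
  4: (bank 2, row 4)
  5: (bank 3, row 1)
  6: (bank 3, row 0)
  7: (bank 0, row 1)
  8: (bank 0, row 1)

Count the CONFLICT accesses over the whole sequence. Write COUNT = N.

  [0] b4 r0: no row ⇒ E
  [1] b4 r6: had r0 ⇒ C
  [2] b2 r4: had r4 ⇒ H
  [3] b3 r0: had r0 ⇒ H
  [4] b2 r4: had r4 ⇒ H
  [5] b3 r1: had r0 ⇒ C
  [6] b3 r0: had r1 ⇒ C
  [7] b0 r1: no row ⇒ E
  [8] b0 r1: had r1 ⇒ H

COUNT = 3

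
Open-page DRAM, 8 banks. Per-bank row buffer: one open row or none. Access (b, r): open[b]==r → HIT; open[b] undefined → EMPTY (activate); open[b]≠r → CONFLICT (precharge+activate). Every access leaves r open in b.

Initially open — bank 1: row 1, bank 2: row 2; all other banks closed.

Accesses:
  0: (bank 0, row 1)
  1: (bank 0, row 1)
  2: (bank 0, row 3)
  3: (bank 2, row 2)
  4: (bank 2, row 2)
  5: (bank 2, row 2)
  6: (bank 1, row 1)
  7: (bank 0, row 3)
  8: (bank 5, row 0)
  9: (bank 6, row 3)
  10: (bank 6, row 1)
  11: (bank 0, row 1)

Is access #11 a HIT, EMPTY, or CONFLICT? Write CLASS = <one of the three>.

CLASS = CONFLICT

0: bank 0 row 1 — prev None → EMPTY
1: bank 0 row 1 — prev 1 → HIT
2: bank 0 row 3 — prev 1 → CONFLICT
3: bank 2 row 2 — prev 2 → HIT
4: bank 2 row 2 — prev 2 → HIT
5: bank 2 row 2 — prev 2 → HIT
6: bank 1 row 1 — prev 1 → HIT
7: bank 0 row 3 — prev 3 → HIT
8: bank 5 row 0 — prev None → EMPTY
9: bank 6 row 3 — prev None → EMPTY
10: bank 6 row 1 — prev 3 → CONFLICT
11: bank 0 row 1 — prev 3 → CONFLICT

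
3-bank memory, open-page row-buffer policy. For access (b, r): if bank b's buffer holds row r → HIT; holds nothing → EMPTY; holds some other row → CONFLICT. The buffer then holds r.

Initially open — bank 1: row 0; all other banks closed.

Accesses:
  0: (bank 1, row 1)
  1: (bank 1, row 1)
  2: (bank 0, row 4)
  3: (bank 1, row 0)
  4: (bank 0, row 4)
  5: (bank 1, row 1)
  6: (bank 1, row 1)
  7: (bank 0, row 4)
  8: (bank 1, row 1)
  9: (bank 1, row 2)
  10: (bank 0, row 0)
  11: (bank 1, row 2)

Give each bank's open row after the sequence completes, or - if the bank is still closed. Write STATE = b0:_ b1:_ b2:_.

STATE = b0:0 b1:2 b2:-

#0 (1,1) C  (was 0)
#1 (1,1) H  (was 1)
#2 (0,4) E
#3 (1,0) C  (was 1)
#4 (0,4) H  (was 4)
#5 (1,1) C  (was 0)
#6 (1,1) H  (was 1)
#7 (0,4) H  (was 4)
#8 (1,1) H  (was 1)
#9 (1,2) C  (was 1)
#10 (0,0) C  (was 4)
#11 (1,2) H  (was 2)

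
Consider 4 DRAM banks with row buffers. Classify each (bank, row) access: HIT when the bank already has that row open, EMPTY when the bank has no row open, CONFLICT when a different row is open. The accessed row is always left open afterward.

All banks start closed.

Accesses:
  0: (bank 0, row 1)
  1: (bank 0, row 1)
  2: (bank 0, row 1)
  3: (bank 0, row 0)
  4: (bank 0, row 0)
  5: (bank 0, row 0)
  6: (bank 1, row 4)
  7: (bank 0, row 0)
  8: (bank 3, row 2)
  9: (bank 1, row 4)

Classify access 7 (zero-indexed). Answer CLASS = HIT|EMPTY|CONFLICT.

0: bank 0 row 1 — prev None → EMPTY
1: bank 0 row 1 — prev 1 → HIT
2: bank 0 row 1 — prev 1 → HIT
3: bank 0 row 0 — prev 1 → CONFLICT
4: bank 0 row 0 — prev 0 → HIT
5: bank 0 row 0 — prev 0 → HIT
6: bank 1 row 4 — prev None → EMPTY
7: bank 0 row 0 — prev 0 → HIT
8: bank 3 row 2 — prev None → EMPTY
9: bank 1 row 4 — prev 4 → HIT

CLASS = HIT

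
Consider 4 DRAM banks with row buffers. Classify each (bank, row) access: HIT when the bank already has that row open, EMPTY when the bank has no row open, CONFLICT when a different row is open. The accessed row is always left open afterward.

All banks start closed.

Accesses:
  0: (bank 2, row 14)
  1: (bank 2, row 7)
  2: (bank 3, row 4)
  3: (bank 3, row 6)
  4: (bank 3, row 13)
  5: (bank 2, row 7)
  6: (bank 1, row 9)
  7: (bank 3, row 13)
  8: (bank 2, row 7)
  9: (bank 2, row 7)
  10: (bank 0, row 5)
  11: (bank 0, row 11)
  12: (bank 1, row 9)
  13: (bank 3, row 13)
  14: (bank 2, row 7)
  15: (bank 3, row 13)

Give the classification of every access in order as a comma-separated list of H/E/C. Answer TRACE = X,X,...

TRACE = E,C,E,C,C,H,E,H,H,H,E,C,H,H,H,H

#0 (2,14) E
#1 (2,7) C  (was 14)
#2 (3,4) E
#3 (3,6) C  (was 4)
#4 (3,13) C  (was 6)
#5 (2,7) H  (was 7)
#6 (1,9) E
#7 (3,13) H  (was 13)
#8 (2,7) H  (was 7)
#9 (2,7) H  (was 7)
#10 (0,5) E
#11 (0,11) C  (was 5)
#12 (1,9) H  (was 9)
#13 (3,13) H  (was 13)
#14 (2,7) H  (was 7)
#15 (3,13) H  (was 13)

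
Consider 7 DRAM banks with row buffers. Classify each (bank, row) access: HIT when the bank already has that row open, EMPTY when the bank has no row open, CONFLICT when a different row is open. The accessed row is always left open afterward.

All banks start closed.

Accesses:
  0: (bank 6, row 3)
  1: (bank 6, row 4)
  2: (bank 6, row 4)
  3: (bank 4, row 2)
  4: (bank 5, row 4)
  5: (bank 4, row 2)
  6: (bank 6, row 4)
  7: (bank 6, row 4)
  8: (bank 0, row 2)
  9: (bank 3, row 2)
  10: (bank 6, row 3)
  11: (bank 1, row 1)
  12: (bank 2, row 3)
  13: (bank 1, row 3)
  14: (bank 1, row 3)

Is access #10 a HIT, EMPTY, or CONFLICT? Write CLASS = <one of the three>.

CLASS = CONFLICT

#0 (6,3) E
#1 (6,4) C  (was 3)
#2 (6,4) H  (was 4)
#3 (4,2) E
#4 (5,4) E
#5 (4,2) H  (was 2)
#6 (6,4) H  (was 4)
#7 (6,4) H  (was 4)
#8 (0,2) E
#9 (3,2) E
#10 (6,3) C  (was 4)
#11 (1,1) E
#12 (2,3) E
#13 (1,3) C  (was 1)
#14 (1,3) H  (was 3)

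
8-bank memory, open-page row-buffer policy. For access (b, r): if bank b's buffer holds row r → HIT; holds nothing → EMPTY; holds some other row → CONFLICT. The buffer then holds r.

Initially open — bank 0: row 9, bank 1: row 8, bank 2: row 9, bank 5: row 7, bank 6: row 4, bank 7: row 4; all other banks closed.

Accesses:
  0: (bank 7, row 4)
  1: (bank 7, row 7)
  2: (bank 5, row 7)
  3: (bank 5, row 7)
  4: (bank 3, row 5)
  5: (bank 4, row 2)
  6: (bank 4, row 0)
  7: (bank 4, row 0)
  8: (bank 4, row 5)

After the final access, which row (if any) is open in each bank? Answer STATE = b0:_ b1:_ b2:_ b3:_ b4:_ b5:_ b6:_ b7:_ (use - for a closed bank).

step 0: bank7 4->4 [HIT]
step 1: bank7 4->7 [CONFLICT]
step 2: bank5 7->7 [HIT]
step 3: bank5 7->7 [HIT]
step 4: bank3 None->5 [EMPTY]
step 5: bank4 None->2 [EMPTY]
step 6: bank4 2->0 [CONFLICT]
step 7: bank4 0->0 [HIT]
step 8: bank4 0->5 [CONFLICT]

STATE = b0:9 b1:8 b2:9 b3:5 b4:5 b5:7 b6:4 b7:7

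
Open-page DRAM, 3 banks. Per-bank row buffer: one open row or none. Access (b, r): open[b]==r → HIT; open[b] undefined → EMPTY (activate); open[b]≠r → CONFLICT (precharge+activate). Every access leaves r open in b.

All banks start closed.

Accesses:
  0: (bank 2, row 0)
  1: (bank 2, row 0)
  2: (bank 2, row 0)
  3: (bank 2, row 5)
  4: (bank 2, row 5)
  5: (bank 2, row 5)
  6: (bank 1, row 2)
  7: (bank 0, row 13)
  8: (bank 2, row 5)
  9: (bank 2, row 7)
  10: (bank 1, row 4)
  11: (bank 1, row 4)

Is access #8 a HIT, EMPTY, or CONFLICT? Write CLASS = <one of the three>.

step 0: bank2 None->0 [EMPTY]
step 1: bank2 0->0 [HIT]
step 2: bank2 0->0 [HIT]
step 3: bank2 0->5 [CONFLICT]
step 4: bank2 5->5 [HIT]
step 5: bank2 5->5 [HIT]
step 6: bank1 None->2 [EMPTY]
step 7: bank0 None->13 [EMPTY]
step 8: bank2 5->5 [HIT]
step 9: bank2 5->7 [CONFLICT]
step 10: bank1 2->4 [CONFLICT]
step 11: bank1 4->4 [HIT]

CLASS = HIT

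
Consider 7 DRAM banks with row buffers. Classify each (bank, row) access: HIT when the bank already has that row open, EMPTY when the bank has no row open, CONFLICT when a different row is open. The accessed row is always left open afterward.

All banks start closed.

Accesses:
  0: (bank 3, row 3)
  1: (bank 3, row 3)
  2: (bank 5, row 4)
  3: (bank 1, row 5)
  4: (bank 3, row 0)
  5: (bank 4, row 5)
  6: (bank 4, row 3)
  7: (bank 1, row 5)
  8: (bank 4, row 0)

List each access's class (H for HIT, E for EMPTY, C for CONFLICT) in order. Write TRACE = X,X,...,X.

TRACE = E,H,E,E,C,E,C,H,C

step 0: bank3 None->3 [EMPTY]
step 1: bank3 3->3 [HIT]
step 2: bank5 None->4 [EMPTY]
step 3: bank1 None->5 [EMPTY]
step 4: bank3 3->0 [CONFLICT]
step 5: bank4 None->5 [EMPTY]
step 6: bank4 5->3 [CONFLICT]
step 7: bank1 5->5 [HIT]
step 8: bank4 3->0 [CONFLICT]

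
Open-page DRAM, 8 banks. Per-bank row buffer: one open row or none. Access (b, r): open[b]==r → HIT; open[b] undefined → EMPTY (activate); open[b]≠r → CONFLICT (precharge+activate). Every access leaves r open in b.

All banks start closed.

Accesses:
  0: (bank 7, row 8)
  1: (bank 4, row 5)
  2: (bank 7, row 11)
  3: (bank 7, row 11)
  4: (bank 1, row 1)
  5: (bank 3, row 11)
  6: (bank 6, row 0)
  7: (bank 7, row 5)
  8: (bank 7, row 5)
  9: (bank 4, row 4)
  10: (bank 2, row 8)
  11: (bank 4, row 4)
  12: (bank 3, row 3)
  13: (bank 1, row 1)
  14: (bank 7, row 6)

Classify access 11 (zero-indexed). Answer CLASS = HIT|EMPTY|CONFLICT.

step 0: bank7 None->8 [EMPTY]
step 1: bank4 None->5 [EMPTY]
step 2: bank7 8->11 [CONFLICT]
step 3: bank7 11->11 [HIT]
step 4: bank1 None->1 [EMPTY]
step 5: bank3 None->11 [EMPTY]
step 6: bank6 None->0 [EMPTY]
step 7: bank7 11->5 [CONFLICT]
step 8: bank7 5->5 [HIT]
step 9: bank4 5->4 [CONFLICT]
step 10: bank2 None->8 [EMPTY]
step 11: bank4 4->4 [HIT]
step 12: bank3 11->3 [CONFLICT]
step 13: bank1 1->1 [HIT]
step 14: bank7 5->6 [CONFLICT]

CLASS = HIT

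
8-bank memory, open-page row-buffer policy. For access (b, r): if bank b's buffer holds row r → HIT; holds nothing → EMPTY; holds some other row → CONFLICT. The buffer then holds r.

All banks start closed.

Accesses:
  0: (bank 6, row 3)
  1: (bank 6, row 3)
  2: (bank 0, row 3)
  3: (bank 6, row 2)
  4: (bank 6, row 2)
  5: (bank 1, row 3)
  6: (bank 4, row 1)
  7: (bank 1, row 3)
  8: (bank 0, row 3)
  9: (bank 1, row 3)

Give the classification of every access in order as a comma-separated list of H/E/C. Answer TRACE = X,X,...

TRACE = E,H,E,C,H,E,E,H,H,H

  [0] b6 r3: no row ⇒ E
  [1] b6 r3: had r3 ⇒ H
  [2] b0 r3: no row ⇒ E
  [3] b6 r2: had r3 ⇒ C
  [4] b6 r2: had r2 ⇒ H
  [5] b1 r3: no row ⇒ E
  [6] b4 r1: no row ⇒ E
  [7] b1 r3: had r3 ⇒ H
  [8] b0 r3: had r3 ⇒ H
  [9] b1 r3: had r3 ⇒ H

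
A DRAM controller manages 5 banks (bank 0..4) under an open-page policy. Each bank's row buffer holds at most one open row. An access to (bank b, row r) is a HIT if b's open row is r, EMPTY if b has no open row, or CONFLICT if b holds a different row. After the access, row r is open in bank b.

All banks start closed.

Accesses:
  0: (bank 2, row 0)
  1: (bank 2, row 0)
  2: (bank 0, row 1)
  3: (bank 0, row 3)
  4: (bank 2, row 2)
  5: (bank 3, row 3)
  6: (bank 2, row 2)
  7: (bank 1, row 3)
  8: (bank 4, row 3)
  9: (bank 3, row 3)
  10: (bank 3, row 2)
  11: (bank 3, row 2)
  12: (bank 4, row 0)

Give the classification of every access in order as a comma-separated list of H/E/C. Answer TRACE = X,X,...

TRACE = E,H,E,C,C,E,H,E,E,H,C,H,C

  [0] b2 r0: no row ⇒ E
  [1] b2 r0: had r0 ⇒ H
  [2] b0 r1: no row ⇒ E
  [3] b0 r3: had r1 ⇒ C
  [4] b2 r2: had r0 ⇒ C
  [5] b3 r3: no row ⇒ E
  [6] b2 r2: had r2 ⇒ H
  [7] b1 r3: no row ⇒ E
  [8] b4 r3: no row ⇒ E
  [9] b3 r3: had r3 ⇒ H
  [10] b3 r2: had r3 ⇒ C
  [11] b3 r2: had r2 ⇒ H
  [12] b4 r0: had r3 ⇒ C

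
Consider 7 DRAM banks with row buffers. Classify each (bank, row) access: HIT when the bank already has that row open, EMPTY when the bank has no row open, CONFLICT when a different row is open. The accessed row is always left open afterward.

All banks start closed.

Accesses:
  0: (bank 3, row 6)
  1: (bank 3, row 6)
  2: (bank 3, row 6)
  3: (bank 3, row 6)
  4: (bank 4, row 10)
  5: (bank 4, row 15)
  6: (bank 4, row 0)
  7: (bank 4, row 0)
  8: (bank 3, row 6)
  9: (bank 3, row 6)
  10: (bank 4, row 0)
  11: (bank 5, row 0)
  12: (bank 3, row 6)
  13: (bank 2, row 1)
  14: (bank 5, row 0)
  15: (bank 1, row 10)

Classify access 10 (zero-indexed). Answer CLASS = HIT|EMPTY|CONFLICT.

CLASS = HIT

step 0: bank3 None->6 [EMPTY]
step 1: bank3 6->6 [HIT]
step 2: bank3 6->6 [HIT]
step 3: bank3 6->6 [HIT]
step 4: bank4 None->10 [EMPTY]
step 5: bank4 10->15 [CONFLICT]
step 6: bank4 15->0 [CONFLICT]
step 7: bank4 0->0 [HIT]
step 8: bank3 6->6 [HIT]
step 9: bank3 6->6 [HIT]
step 10: bank4 0->0 [HIT]
step 11: bank5 None->0 [EMPTY]
step 12: bank3 6->6 [HIT]
step 13: bank2 None->1 [EMPTY]
step 14: bank5 0->0 [HIT]
step 15: bank1 None->10 [EMPTY]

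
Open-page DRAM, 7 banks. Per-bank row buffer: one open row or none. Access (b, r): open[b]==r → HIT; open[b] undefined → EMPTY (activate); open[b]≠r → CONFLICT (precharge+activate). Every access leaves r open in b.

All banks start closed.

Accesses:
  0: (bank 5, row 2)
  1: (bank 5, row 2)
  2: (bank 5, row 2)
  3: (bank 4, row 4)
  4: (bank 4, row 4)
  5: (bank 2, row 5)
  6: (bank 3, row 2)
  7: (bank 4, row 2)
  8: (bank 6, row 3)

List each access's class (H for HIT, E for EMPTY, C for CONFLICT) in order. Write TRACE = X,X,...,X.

0: bank 5 row 2 — prev None → EMPTY
1: bank 5 row 2 — prev 2 → HIT
2: bank 5 row 2 — prev 2 → HIT
3: bank 4 row 4 — prev None → EMPTY
4: bank 4 row 4 — prev 4 → HIT
5: bank 2 row 5 — prev None → EMPTY
6: bank 3 row 2 — prev None → EMPTY
7: bank 4 row 2 — prev 4 → CONFLICT
8: bank 6 row 3 — prev None → EMPTY

TRACE = E,H,H,E,H,E,E,C,E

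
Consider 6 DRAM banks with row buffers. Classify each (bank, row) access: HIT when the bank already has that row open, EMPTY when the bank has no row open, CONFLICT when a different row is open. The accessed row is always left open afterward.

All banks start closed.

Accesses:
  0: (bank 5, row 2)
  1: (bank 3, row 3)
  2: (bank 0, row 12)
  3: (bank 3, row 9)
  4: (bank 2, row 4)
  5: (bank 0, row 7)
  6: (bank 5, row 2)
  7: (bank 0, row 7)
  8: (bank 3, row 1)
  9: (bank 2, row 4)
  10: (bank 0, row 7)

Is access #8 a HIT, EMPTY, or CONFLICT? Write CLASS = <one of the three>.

#0 (5,2) E
#1 (3,3) E
#2 (0,12) E
#3 (3,9) C  (was 3)
#4 (2,4) E
#5 (0,7) C  (was 12)
#6 (5,2) H  (was 2)
#7 (0,7) H  (was 7)
#8 (3,1) C  (was 9)
#9 (2,4) H  (was 4)
#10 (0,7) H  (was 7)

CLASS = CONFLICT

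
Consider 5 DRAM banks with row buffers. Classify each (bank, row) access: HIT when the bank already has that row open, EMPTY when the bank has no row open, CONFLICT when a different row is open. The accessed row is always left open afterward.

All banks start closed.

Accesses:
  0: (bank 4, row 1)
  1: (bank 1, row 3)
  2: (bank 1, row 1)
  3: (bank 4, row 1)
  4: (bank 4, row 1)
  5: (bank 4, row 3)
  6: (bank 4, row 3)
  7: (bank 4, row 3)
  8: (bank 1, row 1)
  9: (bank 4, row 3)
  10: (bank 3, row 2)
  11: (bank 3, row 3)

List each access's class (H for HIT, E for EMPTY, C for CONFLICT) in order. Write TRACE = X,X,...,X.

step 0: bank4 None->1 [EMPTY]
step 1: bank1 None->3 [EMPTY]
step 2: bank1 3->1 [CONFLICT]
step 3: bank4 1->1 [HIT]
step 4: bank4 1->1 [HIT]
step 5: bank4 1->3 [CONFLICT]
step 6: bank4 3->3 [HIT]
step 7: bank4 3->3 [HIT]
step 8: bank1 1->1 [HIT]
step 9: bank4 3->3 [HIT]
step 10: bank3 None->2 [EMPTY]
step 11: bank3 2->3 [CONFLICT]

TRACE = E,E,C,H,H,C,H,H,H,H,E,C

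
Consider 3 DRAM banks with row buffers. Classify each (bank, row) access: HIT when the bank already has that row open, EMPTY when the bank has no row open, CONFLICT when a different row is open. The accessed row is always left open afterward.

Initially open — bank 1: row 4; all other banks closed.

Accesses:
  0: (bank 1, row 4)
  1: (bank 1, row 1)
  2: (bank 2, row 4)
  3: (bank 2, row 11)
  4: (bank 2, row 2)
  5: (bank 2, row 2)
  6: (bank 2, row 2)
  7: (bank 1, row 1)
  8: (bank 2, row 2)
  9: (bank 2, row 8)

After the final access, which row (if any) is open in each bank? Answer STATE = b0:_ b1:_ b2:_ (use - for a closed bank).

step 0: bank1 4->4 [HIT]
step 1: bank1 4->1 [CONFLICT]
step 2: bank2 None->4 [EMPTY]
step 3: bank2 4->11 [CONFLICT]
step 4: bank2 11->2 [CONFLICT]
step 5: bank2 2->2 [HIT]
step 6: bank2 2->2 [HIT]
step 7: bank1 1->1 [HIT]
step 8: bank2 2->2 [HIT]
step 9: bank2 2->8 [CONFLICT]

STATE = b0:- b1:1 b2:8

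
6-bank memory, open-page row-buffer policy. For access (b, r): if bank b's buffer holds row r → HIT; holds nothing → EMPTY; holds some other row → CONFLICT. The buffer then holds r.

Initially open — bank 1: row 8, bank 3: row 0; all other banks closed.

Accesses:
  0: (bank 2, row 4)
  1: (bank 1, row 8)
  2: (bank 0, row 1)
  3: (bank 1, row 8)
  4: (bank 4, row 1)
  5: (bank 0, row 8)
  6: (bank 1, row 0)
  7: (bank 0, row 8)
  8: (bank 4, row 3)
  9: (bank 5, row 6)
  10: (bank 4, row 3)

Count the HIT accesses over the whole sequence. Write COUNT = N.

  [0] b2 r4: no row ⇒ E
  [1] b1 r8: had r8 ⇒ H
  [2] b0 r1: no row ⇒ E
  [3] b1 r8: had r8 ⇒ H
  [4] b4 r1: no row ⇒ E
  [5] b0 r8: had r1 ⇒ C
  [6] b1 r0: had r8 ⇒ C
  [7] b0 r8: had r8 ⇒ H
  [8] b4 r3: had r1 ⇒ C
  [9] b5 r6: no row ⇒ E
  [10] b4 r3: had r3 ⇒ H

COUNT = 4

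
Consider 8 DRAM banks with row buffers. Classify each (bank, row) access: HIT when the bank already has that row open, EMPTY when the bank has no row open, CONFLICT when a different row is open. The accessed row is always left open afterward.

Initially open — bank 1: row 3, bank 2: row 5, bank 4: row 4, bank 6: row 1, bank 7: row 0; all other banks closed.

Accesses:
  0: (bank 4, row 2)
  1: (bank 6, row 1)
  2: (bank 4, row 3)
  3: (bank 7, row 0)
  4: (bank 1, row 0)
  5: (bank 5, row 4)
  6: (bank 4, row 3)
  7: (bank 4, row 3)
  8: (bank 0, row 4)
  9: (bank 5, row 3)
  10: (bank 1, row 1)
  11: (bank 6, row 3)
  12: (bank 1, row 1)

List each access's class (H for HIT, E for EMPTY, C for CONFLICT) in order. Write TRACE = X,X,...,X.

0: bank 4 row 2 — prev 4 → CONFLICT
1: bank 6 row 1 — prev 1 → HIT
2: bank 4 row 3 — prev 2 → CONFLICT
3: bank 7 row 0 — prev 0 → HIT
4: bank 1 row 0 — prev 3 → CONFLICT
5: bank 5 row 4 — prev None → EMPTY
6: bank 4 row 3 — prev 3 → HIT
7: bank 4 row 3 — prev 3 → HIT
8: bank 0 row 4 — prev None → EMPTY
9: bank 5 row 3 — prev 4 → CONFLICT
10: bank 1 row 1 — prev 0 → CONFLICT
11: bank 6 row 3 — prev 1 → CONFLICT
12: bank 1 row 1 — prev 1 → HIT

TRACE = C,H,C,H,C,E,H,H,E,C,C,C,H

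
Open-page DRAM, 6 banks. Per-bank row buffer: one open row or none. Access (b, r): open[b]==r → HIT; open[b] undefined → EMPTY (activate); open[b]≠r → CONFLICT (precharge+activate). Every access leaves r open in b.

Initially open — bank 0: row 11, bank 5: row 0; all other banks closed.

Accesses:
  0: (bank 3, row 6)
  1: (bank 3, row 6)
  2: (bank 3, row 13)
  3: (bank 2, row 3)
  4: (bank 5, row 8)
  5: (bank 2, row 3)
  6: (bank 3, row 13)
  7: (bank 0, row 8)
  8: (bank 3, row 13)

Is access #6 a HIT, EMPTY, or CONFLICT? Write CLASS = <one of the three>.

  [0] b3 r6: no row ⇒ E
  [1] b3 r6: had r6 ⇒ H
  [2] b3 r13: had r6 ⇒ C
  [3] b2 r3: no row ⇒ E
  [4] b5 r8: had r0 ⇒ C
  [5] b2 r3: had r3 ⇒ H
  [6] b3 r13: had r13 ⇒ H
  [7] b0 r8: had r11 ⇒ C
  [8] b3 r13: had r13 ⇒ H

CLASS = HIT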